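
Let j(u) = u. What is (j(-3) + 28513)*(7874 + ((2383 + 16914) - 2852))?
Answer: 693334690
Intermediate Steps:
(j(-3) + 28513)*(7874 + ((2383 + 16914) - 2852)) = (-3 + 28513)*(7874 + ((2383 + 16914) - 2852)) = 28510*(7874 + (19297 - 2852)) = 28510*(7874 + 16445) = 28510*24319 = 693334690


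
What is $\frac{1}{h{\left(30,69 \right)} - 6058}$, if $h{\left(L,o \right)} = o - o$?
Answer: $- \frac{1}{6058} \approx -0.00016507$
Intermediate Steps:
$h{\left(L,o \right)} = 0$
$\frac{1}{h{\left(30,69 \right)} - 6058} = \frac{1}{0 - 6058} = \frac{1}{-6058} = - \frac{1}{6058}$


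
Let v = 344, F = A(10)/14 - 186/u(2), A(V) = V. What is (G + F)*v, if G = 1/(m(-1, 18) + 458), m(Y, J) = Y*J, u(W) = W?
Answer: -12222019/385 ≈ -31746.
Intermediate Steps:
m(Y, J) = J*Y
F = -646/7 (F = 10/14 - 186/2 = 10*(1/14) - 186*½ = 5/7 - 93 = -646/7 ≈ -92.286)
G = 1/440 (G = 1/(18*(-1) + 458) = 1/(-18 + 458) = 1/440 ≈ 0.0022727)
(G + F)*v = (1/440 - 646/7)*344 = -284233/3080*344 = -12222019/385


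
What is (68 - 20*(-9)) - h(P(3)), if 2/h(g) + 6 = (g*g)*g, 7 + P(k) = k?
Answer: 8681/35 ≈ 248.03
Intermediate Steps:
P(k) = -7 + k
h(g) = 2/(-6 + g**3) (h(g) = 2/(-6 + (g*g)*g) = 2/(-6 + g**2*g) = 2/(-6 + g**3))
(68 - 20*(-9)) - h(P(3)) = (68 - 20*(-9)) - 2/(-6 + (-7 + 3)**3) = (68 + 180) - 2/(-6 + (-4)**3) = 248 - 2/(-6 - 64) = 248 - 2/(-70) = 248 - 2*(-1)/70 = 248 - 1*(-1/35) = 248 + 1/35 = 8681/35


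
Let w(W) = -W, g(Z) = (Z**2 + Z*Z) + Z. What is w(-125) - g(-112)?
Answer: -24851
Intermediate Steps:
g(Z) = Z + 2*Z**2 (g(Z) = (Z**2 + Z**2) + Z = 2*Z**2 + Z = Z + 2*Z**2)
w(-125) - g(-112) = -1*(-125) - (-112)*(1 + 2*(-112)) = 125 - (-112)*(1 - 224) = 125 - (-112)*(-223) = 125 - 1*24976 = 125 - 24976 = -24851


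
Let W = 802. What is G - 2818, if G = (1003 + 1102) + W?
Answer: 89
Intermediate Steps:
G = 2907 (G = (1003 + 1102) + 802 = 2105 + 802 = 2907)
G - 2818 = 2907 - 2818 = 89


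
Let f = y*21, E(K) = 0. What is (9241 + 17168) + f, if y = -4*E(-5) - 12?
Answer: 26157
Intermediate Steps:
y = -12 (y = -4*0 - 12 = 0 - 12 = -12)
f = -252 (f = -12*21 = -252)
(9241 + 17168) + f = (9241 + 17168) - 252 = 26409 - 252 = 26157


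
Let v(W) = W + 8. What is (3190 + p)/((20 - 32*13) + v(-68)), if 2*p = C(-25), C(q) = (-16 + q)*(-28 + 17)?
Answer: -2277/304 ≈ -7.4901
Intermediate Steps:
v(W) = 8 + W
C(q) = 176 - 11*q (C(q) = (-16 + q)*(-11) = 176 - 11*q)
p = 451/2 (p = (176 - 11*(-25))/2 = (176 + 275)/2 = (½)*451 = 451/2 ≈ 225.50)
(3190 + p)/((20 - 32*13) + v(-68)) = (3190 + 451/2)/((20 - 32*13) + (8 - 68)) = 6831/(2*((20 - 416) - 60)) = 6831/(2*(-396 - 60)) = (6831/2)/(-456) = (6831/2)*(-1/456) = -2277/304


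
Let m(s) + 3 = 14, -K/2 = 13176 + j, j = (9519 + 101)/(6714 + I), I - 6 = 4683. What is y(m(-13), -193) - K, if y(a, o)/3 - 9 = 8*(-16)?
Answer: 296440225/11403 ≈ 25997.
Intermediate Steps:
I = 4689 (I = 6 + 4683 = 4689)
j = 9620/11403 (j = (9519 + 101)/(6714 + 4689) = 9620/11403 ≈ 0.84364)
K = -300511096/11403 (K = -2*(13176 + 9620/11403) = -2*150255548/11403 = -300511096/11403 ≈ -26354.)
m(s) = 11 (m(s) = -3 + 14 = 11)
y(a, o) = -357 (y(a, o) = 27 + 3*(8*(-16)) = 27 + 3*(-128) = 27 - 384 = -357)
y(m(-13), -193) - K = -357 - 1*(-300511096/11403) = -357 + 300511096/11403 = 296440225/11403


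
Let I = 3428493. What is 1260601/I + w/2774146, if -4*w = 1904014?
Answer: 3730233108041/19022280283956 ≈ 0.19610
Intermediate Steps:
w = -952007/2 (w = -¼*1904014 = -952007/2 ≈ -4.7600e+5)
1260601/I + w/2774146 = 1260601/3428493 - 952007/2/2774146 = 1260601*(1/3428493) - 952007/2*1/2774146 = 1260601/3428493 - 952007/5548292 = 3730233108041/19022280283956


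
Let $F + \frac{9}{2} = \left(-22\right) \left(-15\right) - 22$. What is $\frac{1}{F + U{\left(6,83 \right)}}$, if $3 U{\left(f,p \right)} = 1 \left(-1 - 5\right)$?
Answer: $\frac{2}{603} \approx 0.0033167$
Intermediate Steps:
$U{\left(f,p \right)} = -2$ ($U{\left(f,p \right)} = \frac{1 \left(-1 - 5\right)}{3} = \frac{1 \left(-6\right)}{3} = \frac{1}{3} \left(-6\right) = -2$)
$F = \frac{607}{2}$ ($F = - \frac{9}{2} - -308 = - \frac{9}{2} + \left(330 - 22\right) = - \frac{9}{2} + 308 = \frac{607}{2} \approx 303.5$)
$\frac{1}{F + U{\left(6,83 \right)}} = \frac{1}{\frac{607}{2} - 2} = \frac{1}{\frac{603}{2}} = \frac{2}{603}$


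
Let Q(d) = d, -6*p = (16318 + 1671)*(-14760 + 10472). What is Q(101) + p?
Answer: 38568719/3 ≈ 1.2856e+7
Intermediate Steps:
p = 38568416/3 (p = -(16318 + 1671)*(-14760 + 10472)/6 = -17989*(-4288)/6 = -⅙*(-77136832) = 38568416/3 ≈ 1.2856e+7)
Q(101) + p = 101 + 38568416/3 = 38568719/3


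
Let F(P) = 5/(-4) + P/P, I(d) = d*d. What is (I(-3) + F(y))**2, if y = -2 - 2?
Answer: 1225/16 ≈ 76.563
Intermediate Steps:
I(d) = d**2
y = -4
F(P) = -1/4 (F(P) = 5*(-1/4) + 1 = -5/4 + 1 = -1/4)
(I(-3) + F(y))**2 = ((-3)**2 - 1/4)**2 = (9 - 1/4)**2 = (35/4)**2 = 1225/16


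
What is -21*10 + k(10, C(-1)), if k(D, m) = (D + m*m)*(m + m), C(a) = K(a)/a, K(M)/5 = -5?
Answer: 31540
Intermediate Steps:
K(M) = -25 (K(M) = 5*(-5) = -25)
C(a) = -25/a
k(D, m) = 2*m*(D + m²) (k(D, m) = (D + m²)*(2*m) = 2*m*(D + m²))
-21*10 + k(10, C(-1)) = -21*10 + 2*(-25/(-1))*(10 + (-25/(-1))²) = -210 + 2*(-25*(-1))*(10 + (-25*(-1))²) = -210 + 2*25*(10 + 25²) = -210 + 2*25*(10 + 625) = -210 + 2*25*635 = -210 + 31750 = 31540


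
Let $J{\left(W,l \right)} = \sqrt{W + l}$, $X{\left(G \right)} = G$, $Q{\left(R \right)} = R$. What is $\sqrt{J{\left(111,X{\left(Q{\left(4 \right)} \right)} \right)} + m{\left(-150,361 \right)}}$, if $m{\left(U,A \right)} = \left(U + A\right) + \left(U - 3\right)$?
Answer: $\sqrt{58 + \sqrt{115}} \approx 8.29$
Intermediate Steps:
$m{\left(U,A \right)} = -3 + A + 2 U$ ($m{\left(U,A \right)} = \left(A + U\right) + \left(-3 + U\right) = -3 + A + 2 U$)
$\sqrt{J{\left(111,X{\left(Q{\left(4 \right)} \right)} \right)} + m{\left(-150,361 \right)}} = \sqrt{\sqrt{111 + 4} + \left(-3 + 361 + 2 \left(-150\right)\right)} = \sqrt{\sqrt{115} - -58} = \sqrt{\sqrt{115} + 58} = \sqrt{58 + \sqrt{115}}$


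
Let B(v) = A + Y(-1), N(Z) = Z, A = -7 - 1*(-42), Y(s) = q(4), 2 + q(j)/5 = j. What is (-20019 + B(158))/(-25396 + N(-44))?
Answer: 3329/4240 ≈ 0.78514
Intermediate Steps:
q(j) = -10 + 5*j
Y(s) = 10 (Y(s) = -10 + 5*4 = -10 + 20 = 10)
A = 35 (A = -7 + 42 = 35)
B(v) = 45 (B(v) = 35 + 10 = 45)
(-20019 + B(158))/(-25396 + N(-44)) = (-20019 + 45)/(-25396 - 44) = -19974/(-25440) = -19974*(-1/25440) = 3329/4240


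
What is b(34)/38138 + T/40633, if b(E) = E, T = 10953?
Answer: 209553518/774830677 ≈ 0.27045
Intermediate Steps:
b(34)/38138 + T/40633 = 34/38138 + 10953/40633 = 34*(1/38138) + 10953*(1/40633) = 17/19069 + 10953/40633 = 209553518/774830677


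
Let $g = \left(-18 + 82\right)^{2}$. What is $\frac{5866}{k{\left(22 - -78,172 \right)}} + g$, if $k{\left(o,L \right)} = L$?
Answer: $\frac{355189}{86} \approx 4130.1$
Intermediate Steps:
$g = 4096$ ($g = 64^{2} = 4096$)
$\frac{5866}{k{\left(22 - -78,172 \right)}} + g = \frac{5866}{172} + 4096 = 5866 \cdot \frac{1}{172} + 4096 = \frac{2933}{86} + 4096 = \frac{355189}{86}$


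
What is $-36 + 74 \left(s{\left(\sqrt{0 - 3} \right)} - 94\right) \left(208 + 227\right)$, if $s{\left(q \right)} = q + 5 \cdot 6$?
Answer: $-2060196 + 32190 i \sqrt{3} \approx -2.0602 \cdot 10^{6} + 55755.0 i$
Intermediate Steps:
$s{\left(q \right)} = 30 + q$ ($s{\left(q \right)} = q + 30 = 30 + q$)
$-36 + 74 \left(s{\left(\sqrt{0 - 3} \right)} - 94\right) \left(208 + 227\right) = -36 + 74 \left(\left(30 + \sqrt{0 - 3}\right) - 94\right) \left(208 + 227\right) = -36 + 74 \left(\left(30 + \sqrt{-3}\right) - 94\right) 435 = -36 + 74 \left(\left(30 + i \sqrt{3}\right) - 94\right) 435 = -36 + 74 \left(-64 + i \sqrt{3}\right) 435 = -36 + 74 \left(-27840 + 435 i \sqrt{3}\right) = -36 - \left(2060160 - 32190 i \sqrt{3}\right) = -2060196 + 32190 i \sqrt{3}$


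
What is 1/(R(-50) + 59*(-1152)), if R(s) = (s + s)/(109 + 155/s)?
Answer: -1059/71979112 ≈ -1.4713e-5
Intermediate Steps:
R(s) = 2*s/(109 + 155/s) (R(s) = (2*s)/(109 + 155/s) = 2*s/(109 + 155/s))
1/(R(-50) + 59*(-1152)) = 1/(2*(-50)²/(155 + 109*(-50)) + 59*(-1152)) = 1/(2*2500/(155 - 5450) - 67968) = 1/(2*2500/(-5295) - 67968) = 1/(2*2500*(-1/5295) - 67968) = 1/(-1000/1059 - 67968) = 1/(-71979112/1059) = -1059/71979112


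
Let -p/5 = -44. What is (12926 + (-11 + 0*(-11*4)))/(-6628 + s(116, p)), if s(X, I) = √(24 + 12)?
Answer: -1845/946 ≈ -1.9503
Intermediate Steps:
p = 220 (p = -5*(-44) = 220)
s(X, I) = 6 (s(X, I) = √36 = 6)
(12926 + (-11 + 0*(-11*4)))/(-6628 + s(116, p)) = (12926 + (-11 + 0*(-11*4)))/(-6628 + 6) = (12926 + (-11 + 0*(-44)))/(-6622) = (12926 + (-11 + 0))*(-1/6622) = (12926 - 11)*(-1/6622) = 12915*(-1/6622) = -1845/946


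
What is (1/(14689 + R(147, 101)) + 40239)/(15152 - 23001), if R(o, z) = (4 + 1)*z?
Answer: -611391367/119257706 ≈ -5.1266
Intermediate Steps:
R(o, z) = 5*z
(1/(14689 + R(147, 101)) + 40239)/(15152 - 23001) = (1/(14689 + 5*101) + 40239)/(15152 - 23001) = (1/(14689 + 505) + 40239)/(-7849) = (1/15194 + 40239)*(-1/7849) = (611391367/15194)*(-1/7849) = -611391367/119257706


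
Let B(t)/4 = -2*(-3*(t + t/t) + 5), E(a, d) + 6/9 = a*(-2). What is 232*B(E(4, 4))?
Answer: -51968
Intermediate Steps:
E(a, d) = -⅔ - 2*a (E(a, d) = -⅔ + a*(-2) = -⅔ - 2*a)
B(t) = -16 + 24*t (B(t) = 4*(-2*(-3*(t + t/t) + 5)) = 4*(-2*(-3*(t + 1) + 5)) = 4*(-2*(-3*(1 + t) + 5)) = 4*(-2*((-3 - 3*t) + 5)) = 4*(-2*(2 - 3*t)) = 4*(-4 + 6*t) = -16 + 24*t)
232*B(E(4, 4)) = 232*(-16 + 24*(-⅔ - 2*4)) = 232*(-16 + 24*(-⅔ - 8)) = 232*(-16 + 24*(-26/3)) = 232*(-16 - 208) = 232*(-224) = -51968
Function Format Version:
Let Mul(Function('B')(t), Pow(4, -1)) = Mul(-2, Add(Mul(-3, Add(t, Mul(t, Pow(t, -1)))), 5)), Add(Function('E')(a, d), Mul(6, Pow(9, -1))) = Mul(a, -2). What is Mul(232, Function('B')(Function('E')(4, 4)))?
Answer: -51968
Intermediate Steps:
Function('E')(a, d) = Add(Rational(-2, 3), Mul(-2, a)) (Function('E')(a, d) = Add(Rational(-2, 3), Mul(a, -2)) = Add(Rational(-2, 3), Mul(-2, a)))
Function('B')(t) = Add(-16, Mul(24, t)) (Function('B')(t) = Mul(4, Mul(-2, Add(Mul(-3, Add(t, Mul(t, Pow(t, -1)))), 5))) = Mul(4, Mul(-2, Add(Mul(-3, Add(t, 1)), 5))) = Mul(4, Mul(-2, Add(Mul(-3, Add(1, t)), 5))) = Mul(4, Mul(-2, Add(Add(-3, Mul(-3, t)), 5))) = Mul(4, Mul(-2, Add(2, Mul(-3, t)))) = Mul(4, Add(-4, Mul(6, t))) = Add(-16, Mul(24, t)))
Mul(232, Function('B')(Function('E')(4, 4))) = Mul(232, Add(-16, Mul(24, Add(Rational(-2, 3), Mul(-2, 4))))) = Mul(232, Add(-16, Mul(24, Add(Rational(-2, 3), -8)))) = Mul(232, Add(-16, Mul(24, Rational(-26, 3)))) = Mul(232, Add(-16, -208)) = Mul(232, -224) = -51968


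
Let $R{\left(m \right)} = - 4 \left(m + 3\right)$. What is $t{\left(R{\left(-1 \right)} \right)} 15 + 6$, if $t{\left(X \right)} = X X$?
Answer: $966$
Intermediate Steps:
$R{\left(m \right)} = -12 - 4 m$ ($R{\left(m \right)} = - 4 \left(3 + m\right) = -12 - 4 m$)
$t{\left(X \right)} = X^{2}$
$t{\left(R{\left(-1 \right)} \right)} 15 + 6 = \left(-12 - -4\right)^{2} \cdot 15 + 6 = \left(-12 + 4\right)^{2} \cdot 15 + 6 = \left(-8\right)^{2} \cdot 15 + 6 = 64 \cdot 15 + 6 = 960 + 6 = 966$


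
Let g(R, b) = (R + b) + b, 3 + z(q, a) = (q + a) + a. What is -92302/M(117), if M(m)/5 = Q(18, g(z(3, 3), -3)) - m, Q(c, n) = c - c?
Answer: 92302/585 ≈ 157.78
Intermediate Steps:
z(q, a) = -3 + q + 2*a (z(q, a) = -3 + ((q + a) + a) = -3 + ((a + q) + a) = -3 + (q + 2*a) = -3 + q + 2*a)
g(R, b) = R + 2*b
Q(c, n) = 0
M(m) = -5*m (M(m) = 5*(0 - m) = 5*(-m) = -5*m)
-92302/M(117) = -92302/((-5*117)) = -92302/(-585) = -92302*(-1/585) = 92302/585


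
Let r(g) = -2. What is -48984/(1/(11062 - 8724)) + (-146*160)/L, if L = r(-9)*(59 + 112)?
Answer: -19583693552/171 ≈ -1.1452e+8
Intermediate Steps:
L = -342 (L = -2*(59 + 112) = -2*171 = -342)
-48984/(1/(11062 - 8724)) + (-146*160)/L = -48984/(1/(11062 - 8724)) - 146*160/(-342) = -48984/(1/2338) - 23360*(-1/342) = -48984/1/2338 + 11680/171 = -48984*2338 + 11680/171 = -114524592 + 11680/171 = -19583693552/171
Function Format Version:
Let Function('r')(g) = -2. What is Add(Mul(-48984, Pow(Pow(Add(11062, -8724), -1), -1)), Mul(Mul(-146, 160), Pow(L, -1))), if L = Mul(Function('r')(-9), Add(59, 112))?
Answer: Rational(-19583693552, 171) ≈ -1.1452e+8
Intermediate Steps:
L = -342 (L = Mul(-2, Add(59, 112)) = Mul(-2, 171) = -342)
Add(Mul(-48984, Pow(Pow(Add(11062, -8724), -1), -1)), Mul(Mul(-146, 160), Pow(L, -1))) = Add(Mul(-48984, Pow(Pow(Add(11062, -8724), -1), -1)), Mul(Mul(-146, 160), Pow(-342, -1))) = Add(Mul(-48984, Pow(Pow(2338, -1), -1)), Mul(-23360, Rational(-1, 342))) = Add(Mul(-48984, Pow(Rational(1, 2338), -1)), Rational(11680, 171)) = Add(Mul(-48984, 2338), Rational(11680, 171)) = Add(-114524592, Rational(11680, 171)) = Rational(-19583693552, 171)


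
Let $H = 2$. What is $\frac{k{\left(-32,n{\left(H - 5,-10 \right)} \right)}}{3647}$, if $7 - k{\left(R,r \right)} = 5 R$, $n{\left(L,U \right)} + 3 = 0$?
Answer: $\frac{167}{3647} \approx 0.045791$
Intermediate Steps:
$n{\left(L,U \right)} = -3$ ($n{\left(L,U \right)} = -3 + 0 = -3$)
$k{\left(R,r \right)} = 7 - 5 R$
$\frac{k{\left(-32,n{\left(H - 5,-10 \right)} \right)}}{3647} = \frac{7 - -160}{3647} = \left(7 + 160\right) \frac{1}{3647} = 167 \cdot \frac{1}{3647} = \frac{167}{3647}$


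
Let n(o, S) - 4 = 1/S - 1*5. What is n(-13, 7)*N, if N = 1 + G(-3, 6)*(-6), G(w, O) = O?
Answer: 30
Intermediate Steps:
n(o, S) = -1 + 1/S (n(o, S) = 4 + (1/S - 1*5) = 4 + (1/S - 5) = 4 + (-5 + 1/S) = -1 + 1/S)
N = -35 (N = 1 + 6*(-6) = 1 - 36 = -35)
n(-13, 7)*N = ((1 - 1*7)/7)*(-35) = ((1 - 7)/7)*(-35) = ((1/7)*(-6))*(-35) = -6/7*(-35) = 30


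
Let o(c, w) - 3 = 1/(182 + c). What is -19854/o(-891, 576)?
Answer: -7038243/1063 ≈ -6621.1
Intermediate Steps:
o(c, w) = 3 + 1/(182 + c)
-19854/o(-891, 576) = -19854*(182 - 891)/(547 + 3*(-891)) = -19854*(-709/(547 - 2673)) = -19854/((-1/709*(-2126))) = -19854/2126/709 = -19854*709/2126 = -7038243/1063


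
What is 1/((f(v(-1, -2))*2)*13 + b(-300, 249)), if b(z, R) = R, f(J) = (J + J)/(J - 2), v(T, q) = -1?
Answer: 3/799 ≈ 0.0037547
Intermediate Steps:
f(J) = 2*J/(-2 + J) (f(J) = (2*J)/(-2 + J) = 2*J/(-2 + J))
1/((f(v(-1, -2))*2)*13 + b(-300, 249)) = 1/(((2*(-1)/(-2 - 1))*2)*13 + 249) = 1/(((2*(-1)/(-3))*2)*13 + 249) = 1/(((2*(-1)*(-⅓))*2)*13 + 249) = 1/(((⅔)*2)*13 + 249) = 1/((4/3)*13 + 249) = 1/(52/3 + 249) = 1/(799/3) = 3/799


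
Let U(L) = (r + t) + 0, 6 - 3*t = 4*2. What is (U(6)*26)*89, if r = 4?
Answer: 23140/3 ≈ 7713.3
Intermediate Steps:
t = -2/3 (t = 2 - 4*2/3 = 2 - 1/3*8 = 2 - 8/3 = -2/3 ≈ -0.66667)
U(L) = 10/3 (U(L) = (4 - 2/3) + 0 = 10/3 + 0 = 10/3)
(U(6)*26)*89 = ((10/3)*26)*89 = (260/3)*89 = 23140/3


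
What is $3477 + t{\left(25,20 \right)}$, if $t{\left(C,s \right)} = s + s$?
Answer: $3517$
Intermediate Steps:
$t{\left(C,s \right)} = 2 s$
$3477 + t{\left(25,20 \right)} = 3477 + 2 \cdot 20 = 3477 + 40 = 3517$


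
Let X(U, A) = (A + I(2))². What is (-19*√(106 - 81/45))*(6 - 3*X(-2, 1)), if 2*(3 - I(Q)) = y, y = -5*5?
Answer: 61617*√2605/20 ≈ 1.5724e+5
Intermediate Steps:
y = -25
I(Q) = 31/2 (I(Q) = 3 - ½*(-25) = 3 + 25/2 = 31/2)
X(U, A) = (31/2 + A)² (X(U, A) = (A + 31/2)² = (31/2 + A)²)
(-19*√(106 - 81/45))*(6 - 3*X(-2, 1)) = (-19*√(106 - 81/45))*(6 - 3*(31 + 2*1)²/4) = (-19*√(106 - 81*1/45))*(6 - 3*(31 + 2)²/4) = (-19*√(106 - 9/5))*(6 - 3*33²/4) = (-19*√2605/5)*(6 - 3*1089/4) = (-19*√2605/5)*(6 - 3267/4) = -19*√2605/5*(-3243/4) = 61617*√2605/20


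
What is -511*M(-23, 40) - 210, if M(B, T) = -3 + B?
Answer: 13076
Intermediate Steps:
-511*M(-23, 40) - 210 = -511*(-3 - 23) - 210 = -511*(-26) - 210 = 13286 - 210 = 13076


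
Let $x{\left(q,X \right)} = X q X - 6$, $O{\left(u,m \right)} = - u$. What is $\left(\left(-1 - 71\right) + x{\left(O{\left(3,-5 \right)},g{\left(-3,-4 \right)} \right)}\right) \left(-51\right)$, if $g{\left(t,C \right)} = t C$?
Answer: $26010$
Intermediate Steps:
$g{\left(t,C \right)} = C t$
$x{\left(q,X \right)} = -6 + q X^{2}$ ($x{\left(q,X \right)} = q X^{2} - 6 = -6 + q X^{2}$)
$\left(\left(-1 - 71\right) + x{\left(O{\left(3,-5 \right)},g{\left(-3,-4 \right)} \right)}\right) \left(-51\right) = \left(\left(-1 - 71\right) + \left(-6 + \left(-1\right) 3 \left(\left(-4\right) \left(-3\right)\right)^{2}\right)\right) \left(-51\right) = \left(-72 - \left(6 + 3 \cdot 12^{2}\right)\right) \left(-51\right) = \left(-72 - 438\right) \left(-51\right) = \left(-510\right) \left(-51\right) = 26010$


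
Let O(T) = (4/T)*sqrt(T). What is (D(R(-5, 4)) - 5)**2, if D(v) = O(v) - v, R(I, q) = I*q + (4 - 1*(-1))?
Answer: 1484/15 - 16*I*sqrt(15)/3 ≈ 98.933 - 20.656*I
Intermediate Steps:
R(I, q) = 5 + I*q (R(I, q) = I*q + (4 + 1) = I*q + 5 = 5 + I*q)
O(T) = 4/sqrt(T)
D(v) = -v + 4/sqrt(v) (D(v) = 4/sqrt(v) - v = -v + 4/sqrt(v))
(D(R(-5, 4)) - 5)**2 = ((-(5 - 5*4) + 4/sqrt(5 - 5*4)) - 5)**2 = ((-(5 - 20) + 4/sqrt(5 - 20)) - 5)**2 = ((-1*(-15) + 4/sqrt(-15)) - 5)**2 = ((15 + 4*(-I*sqrt(15)/15)) - 5)**2 = ((15 - 4*I*sqrt(15)/15) - 5)**2 = (10 - 4*I*sqrt(15)/15)**2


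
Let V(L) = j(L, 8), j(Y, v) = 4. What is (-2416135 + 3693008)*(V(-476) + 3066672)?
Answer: 3915755784148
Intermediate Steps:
V(L) = 4
(-2416135 + 3693008)*(V(-476) + 3066672) = (-2416135 + 3693008)*(4 + 3066672) = 1276873*3066676 = 3915755784148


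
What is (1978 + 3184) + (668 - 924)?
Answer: 4906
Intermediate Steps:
(1978 + 3184) + (668 - 924) = 5162 - 256 = 4906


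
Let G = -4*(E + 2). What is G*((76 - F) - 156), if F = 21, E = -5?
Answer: -1212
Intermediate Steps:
G = 12 (G = -4*(-5 + 2) = -4*(-3) = 12)
G*((76 - F) - 156) = 12*((76 - 1*21) - 156) = 12*((76 - 21) - 156) = 12*(55 - 156) = 12*(-101) = -1212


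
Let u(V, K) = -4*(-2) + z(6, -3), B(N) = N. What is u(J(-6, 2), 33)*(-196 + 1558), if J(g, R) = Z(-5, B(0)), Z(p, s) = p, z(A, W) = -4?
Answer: 5448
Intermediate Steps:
J(g, R) = -5
u(V, K) = 4 (u(V, K) = -4*(-2) - 4 = 8 - 4 = 4)
u(J(-6, 2), 33)*(-196 + 1558) = 4*(-196 + 1558) = 4*1362 = 5448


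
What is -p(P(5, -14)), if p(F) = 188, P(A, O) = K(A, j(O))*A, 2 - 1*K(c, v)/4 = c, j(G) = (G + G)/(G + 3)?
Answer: -188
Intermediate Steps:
j(G) = 2*G/(3 + G) (j(G) = (2*G)/(3 + G) = 2*G/(3 + G))
K(c, v) = 8 - 4*c
P(A, O) = A*(8 - 4*A) (P(A, O) = (8 - 4*A)*A = A*(8 - 4*A))
-p(P(5, -14)) = -1*188 = -188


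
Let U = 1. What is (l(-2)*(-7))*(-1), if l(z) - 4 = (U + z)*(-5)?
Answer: 63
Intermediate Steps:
l(z) = -1 - 5*z (l(z) = 4 + (1 + z)*(-5) = 4 + (-5 - 5*z) = -1 - 5*z)
(l(-2)*(-7))*(-1) = ((-1 - 5*(-2))*(-7))*(-1) = ((-1 + 10)*(-7))*(-1) = (9*(-7))*(-1) = -63*(-1) = 63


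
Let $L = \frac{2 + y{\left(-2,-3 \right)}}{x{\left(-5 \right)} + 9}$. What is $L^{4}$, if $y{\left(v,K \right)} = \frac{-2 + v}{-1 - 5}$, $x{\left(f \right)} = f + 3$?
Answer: $\frac{4096}{194481} \approx 0.021061$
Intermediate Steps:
$x{\left(f \right)} = 3 + f$
$y{\left(v,K \right)} = \frac{1}{3} - \frac{v}{6}$ ($y{\left(v,K \right)} = \frac{-2 + v}{-6} = \left(-2 + v\right) \left(- \frac{1}{6}\right) = \frac{1}{3} - \frac{v}{6}$)
$L = \frac{8}{21}$ ($L = \frac{2 + \left(\frac{1}{3} - - \frac{1}{3}\right)}{\left(3 - 5\right) + 9} = \frac{2 + \left(\frac{1}{3} + \frac{1}{3}\right)}{-2 + 9} = \frac{2 + \frac{2}{3}}{7} = \frac{8}{3} \cdot \frac{1}{7} = \frac{8}{21} \approx 0.38095$)
$L^{4} = \left(\frac{8}{21}\right)^{4} = \frac{4096}{194481}$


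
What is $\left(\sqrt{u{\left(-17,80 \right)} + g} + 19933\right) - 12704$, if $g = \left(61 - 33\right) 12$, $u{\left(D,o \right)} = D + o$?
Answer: $7229 + \sqrt{399} \approx 7249.0$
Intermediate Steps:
$g = 336$ ($g = 28 \cdot 12 = 336$)
$\left(\sqrt{u{\left(-17,80 \right)} + g} + 19933\right) - 12704 = \left(\sqrt{\left(-17 + 80\right) + 336} + 19933\right) - 12704 = \left(\sqrt{63 + 336} + 19933\right) - 12704 = \left(\sqrt{399} + 19933\right) - 12704 = \left(19933 + \sqrt{399}\right) - 12704 = 7229 + \sqrt{399}$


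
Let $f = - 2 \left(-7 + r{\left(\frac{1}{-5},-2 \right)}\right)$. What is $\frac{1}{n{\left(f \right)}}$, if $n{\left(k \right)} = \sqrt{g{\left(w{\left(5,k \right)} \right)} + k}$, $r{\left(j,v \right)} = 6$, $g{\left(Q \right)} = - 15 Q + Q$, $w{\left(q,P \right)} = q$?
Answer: $- \frac{i \sqrt{17}}{34} \approx - 0.12127 i$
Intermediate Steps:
$g{\left(Q \right)} = - 14 Q$
$f = 2$ ($f = - 2 \left(-7 + 6\right) = \left(-2\right) \left(-1\right) = 2$)
$n{\left(k \right)} = \sqrt{-70 + k}$ ($n{\left(k \right)} = \sqrt{\left(-14\right) 5 + k} = \sqrt{-70 + k}$)
$\frac{1}{n{\left(f \right)}} = \frac{1}{\sqrt{-70 + 2}} = \frac{1}{\sqrt{-68}} = \frac{1}{2 i \sqrt{17}} = - \frac{i \sqrt{17}}{34}$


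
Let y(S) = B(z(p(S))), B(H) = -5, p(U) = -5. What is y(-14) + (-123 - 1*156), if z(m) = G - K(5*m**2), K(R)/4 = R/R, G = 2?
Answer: -284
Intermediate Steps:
K(R) = 4 (K(R) = 4*(R/R) = 4*1 = 4)
z(m) = -2 (z(m) = 2 - 1*4 = 2 - 4 = -2)
y(S) = -5
y(-14) + (-123 - 1*156) = -5 + (-123 - 1*156) = -5 + (-123 - 156) = -5 - 279 = -284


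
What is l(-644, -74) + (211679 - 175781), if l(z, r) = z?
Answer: 35254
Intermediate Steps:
l(-644, -74) + (211679 - 175781) = -644 + (211679 - 175781) = -644 + 35898 = 35254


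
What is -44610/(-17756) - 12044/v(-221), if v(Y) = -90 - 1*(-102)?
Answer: -26664743/26634 ≈ -1001.2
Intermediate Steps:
v(Y) = 12 (v(Y) = -90 + 102 = 12)
-44610/(-17756) - 12044/v(-221) = -44610/(-17756) - 12044/12 = -44610*(-1/17756) - 12044*1/12 = 22305/8878 - 3011/3 = -26664743/26634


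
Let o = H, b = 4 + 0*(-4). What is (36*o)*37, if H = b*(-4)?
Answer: -21312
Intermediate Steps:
b = 4 (b = 4 + 0 = 4)
H = -16 (H = 4*(-4) = -16)
o = -16
(36*o)*37 = (36*(-16))*37 = -576*37 = -21312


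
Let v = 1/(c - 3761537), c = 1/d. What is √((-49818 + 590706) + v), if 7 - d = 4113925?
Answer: √46110257257093616561848075014/291974618339 ≈ 735.45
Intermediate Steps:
d = -4113918 (d = 7 - 1*4113925 = 7 - 4113925 = -4113918)
c = -1/4113918 (c = 1/(-4113918) = -1/4113918 ≈ -2.4308e-7)
v = -4113918/15474654771967 (v = 1/(-1/4113918 - 3761537) = 1/(-15474654771967/4113918) = -4113918/15474654771967 ≈ -2.6585e-7)
√((-49818 + 590706) + v) = √((-49818 + 590706) - 4113918/15474654771967) = √(540888 - 4113918/15474654771967) = √(8370055070295572778/15474654771967) = √46110257257093616561848075014/291974618339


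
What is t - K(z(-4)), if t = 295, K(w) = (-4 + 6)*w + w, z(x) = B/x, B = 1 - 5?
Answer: 292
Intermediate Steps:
B = -4
z(x) = -4/x
K(w) = 3*w (K(w) = 2*w + w = 3*w)
t - K(z(-4)) = 295 - 3*(-4/(-4)) = 295 - 3*(-4*(-¼)) = 295 - 3 = 292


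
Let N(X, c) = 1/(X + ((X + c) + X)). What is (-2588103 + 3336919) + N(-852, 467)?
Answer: 1564276623/2089 ≈ 7.4882e+5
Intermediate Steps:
N(X, c) = 1/(c + 3*X) (N(X, c) = 1/(X + (c + 2*X)) = 1/(c + 3*X))
(-2588103 + 3336919) + N(-852, 467) = (-2588103 + 3336919) + 1/(467 + 3*(-852)) = 748816 + 1/(467 - 2556) = 748816 + 1/(-2089) = 748816 - 1/2089 = 1564276623/2089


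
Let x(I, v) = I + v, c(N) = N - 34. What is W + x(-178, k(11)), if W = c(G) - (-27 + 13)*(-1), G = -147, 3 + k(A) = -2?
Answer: -378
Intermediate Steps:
k(A) = -5 (k(A) = -3 - 2 = -5)
c(N) = -34 + N
W = -195 (W = (-34 - 147) - (-27 + 13)*(-1) = -181 - (-14)*(-1) = -181 - 1*14 = -181 - 14 = -195)
W + x(-178, k(11)) = -195 + (-178 - 5) = -195 - 183 = -378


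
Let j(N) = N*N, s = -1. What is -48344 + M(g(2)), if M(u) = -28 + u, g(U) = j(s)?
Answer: -48371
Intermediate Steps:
j(N) = N²
g(U) = 1 (g(U) = (-1)² = 1)
-48344 + M(g(2)) = -48344 + (-28 + 1) = -48344 - 27 = -48371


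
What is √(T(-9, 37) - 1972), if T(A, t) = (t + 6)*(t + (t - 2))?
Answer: 2*√281 ≈ 33.526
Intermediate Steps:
T(A, t) = (-2 + 2*t)*(6 + t) (T(A, t) = (6 + t)*(t + (-2 + t)) = (6 + t)*(-2 + 2*t) = (-2 + 2*t)*(6 + t))
√(T(-9, 37) - 1972) = √((-12 + 2*37² + 10*37) - 1972) = √((-12 + 2*1369 + 370) - 1972) = √((-12 + 2738 + 370) - 1972) = √(3096 - 1972) = √1124 = 2*√281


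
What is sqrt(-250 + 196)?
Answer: 3*I*sqrt(6) ≈ 7.3485*I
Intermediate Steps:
sqrt(-250 + 196) = sqrt(-54) = 3*I*sqrt(6)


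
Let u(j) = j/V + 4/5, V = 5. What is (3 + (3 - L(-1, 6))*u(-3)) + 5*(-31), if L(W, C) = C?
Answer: -763/5 ≈ -152.60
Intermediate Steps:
u(j) = ⅘ + j/5 (u(j) = j/5 + 4/5 = j*(⅕) + 4*(⅕) = j/5 + ⅘ = ⅘ + j/5)
(3 + (3 - L(-1, 6))*u(-3)) + 5*(-31) = (3 + (3 - 1*6)*(⅘ + (⅕)*(-3))) + 5*(-31) = (3 + (3 - 6)*(⅘ - ⅗)) - 155 = (3 - 3*⅕) - 155 = (3 - ⅗) - 155 = 12/5 - 155 = -763/5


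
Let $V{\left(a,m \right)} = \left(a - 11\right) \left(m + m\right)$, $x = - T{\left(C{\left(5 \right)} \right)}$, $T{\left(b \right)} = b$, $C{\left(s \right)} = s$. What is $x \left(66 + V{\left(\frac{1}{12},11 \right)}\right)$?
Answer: $\frac{5225}{6} \approx 870.83$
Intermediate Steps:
$x = -5$ ($x = \left(-1\right) 5 = -5$)
$V{\left(a,m \right)} = 2 m \left(-11 + a\right)$ ($V{\left(a,m \right)} = \left(-11 + a\right) 2 m = 2 m \left(-11 + a\right)$)
$x \left(66 + V{\left(\frac{1}{12},11 \right)}\right) = - 5 \left(66 + 2 \cdot 11 \left(-11 + \frac{1}{12}\right)\right) = - 5 \left(66 + 2 \cdot 11 \left(- \frac{131}{12}\right)\right) = - 5 \left(66 - \frac{1441}{6}\right) = \left(-5\right) \left(- \frac{1045}{6}\right) = \frac{5225}{6}$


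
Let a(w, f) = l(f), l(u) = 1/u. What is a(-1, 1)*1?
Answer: 1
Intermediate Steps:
a(w, f) = 1/f
a(-1, 1)*1 = 1/1 = 1*1 = 1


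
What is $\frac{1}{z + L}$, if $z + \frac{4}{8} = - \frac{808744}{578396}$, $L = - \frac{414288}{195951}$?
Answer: $- \frac{385500934}{1546820935} \approx -0.24922$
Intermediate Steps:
$L = - \frac{19728}{9331}$ ($L = \left(-414288\right) \frac{1}{195951} = - \frac{19728}{9331} \approx -2.1142$)
$z = - \frac{548971}{289198}$ ($z = - \frac{1}{2} - \frac{808744}{578396} = - \frac{1}{2} - \frac{202186}{144599} = - \frac{548971}{289198} \approx -1.8983$)
$\frac{1}{z + L} = \frac{1}{- \frac{548971}{289198} - \frac{19728}{9331}} = \frac{1}{- \frac{1546820935}{385500934}} = - \frac{385500934}{1546820935}$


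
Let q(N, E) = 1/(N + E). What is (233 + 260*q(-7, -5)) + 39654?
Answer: 119596/3 ≈ 39865.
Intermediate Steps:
q(N, E) = 1/(E + N)
(233 + 260*q(-7, -5)) + 39654 = (233 + 260/(-5 - 7)) + 39654 = (233 + 260/(-12)) + 39654 = (233 + 260*(-1/12)) + 39654 = (233 - 65/3) + 39654 = 634/3 + 39654 = 119596/3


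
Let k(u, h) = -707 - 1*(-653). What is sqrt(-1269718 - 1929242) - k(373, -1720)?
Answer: 54 + 12*I*sqrt(22215) ≈ 54.0 + 1788.6*I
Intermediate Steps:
k(u, h) = -54 (k(u, h) = -707 + 653 = -54)
sqrt(-1269718 - 1929242) - k(373, -1720) = sqrt(-1269718 - 1929242) - 1*(-54) = sqrt(-3198960) + 54 = 12*I*sqrt(22215) + 54 = 54 + 12*I*sqrt(22215)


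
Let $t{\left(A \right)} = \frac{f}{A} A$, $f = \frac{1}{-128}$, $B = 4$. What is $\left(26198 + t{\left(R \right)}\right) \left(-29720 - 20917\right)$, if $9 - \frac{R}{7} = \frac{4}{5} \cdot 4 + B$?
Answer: $- \frac{169803229491}{128} \approx -1.3266 \cdot 10^{9}$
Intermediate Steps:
$f = - \frac{1}{128} \approx -0.0078125$
$R = \frac{63}{5}$ ($R = 63 - 7 \left(\frac{4}{5} \cdot 4 + 4\right) = 63 - 7 \left(\frac{16}{5} + 4\right) = 63 - \frac{252}{5} = \frac{63}{5} \approx 12.6$)
$t{\left(A \right)} = - \frac{1}{128}$ ($t{\left(A \right)} = - \frac{1}{128 A} A = - \frac{1}{128}$)
$\left(26198 + t{\left(R \right)}\right) \left(-29720 - 20917\right) = \left(26198 - \frac{1}{128}\right) \left(-29720 - 20917\right) = \frac{3353343}{128} \left(-50637\right) = - \frac{169803229491}{128}$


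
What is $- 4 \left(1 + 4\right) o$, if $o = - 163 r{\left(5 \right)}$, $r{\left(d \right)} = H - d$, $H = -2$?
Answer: $-22820$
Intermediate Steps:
$r{\left(d \right)} = -2 - d$
$o = 1141$ ($o = - 163 \left(-2 - 5\right) = \left(-163\right) \left(-7\right) = 1141$)
$- 4 \left(1 + 4\right) o = - 4 \left(1 + 4\right) 1141 = \left(-4\right) 5 \cdot 1141 = \left(-20\right) 1141 = -22820$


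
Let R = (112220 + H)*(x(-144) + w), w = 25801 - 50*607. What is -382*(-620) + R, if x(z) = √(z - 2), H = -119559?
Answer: 33621951 - 7339*I*√146 ≈ 3.3622e+7 - 88678.0*I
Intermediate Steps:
w = -4549 (w = 25801 - 30350 = -4549)
x(z) = √(-2 + z)
R = 33385111 - 7339*I*√146 (R = (112220 - 119559)*(√(-2 - 144) - 4549) = -7339*(√(-146) - 4549) = -7339*(I*√146 - 4549) = -7339*(-4549 + I*√146) = 33385111 - 7339*I*√146 ≈ 3.3385e+7 - 88678.0*I)
-382*(-620) + R = -382*(-620) + (33385111 - 7339*I*√146) = 236840 + (33385111 - 7339*I*√146) = 33621951 - 7339*I*√146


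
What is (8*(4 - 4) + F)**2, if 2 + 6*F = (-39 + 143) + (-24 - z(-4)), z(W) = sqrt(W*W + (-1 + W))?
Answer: (78 - sqrt(11))**2/36 ≈ 154.93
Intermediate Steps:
z(W) = sqrt(-1 + W + W**2) (z(W) = sqrt(W**2 + (-1 + W)) = sqrt(-1 + W + W**2))
F = 13 - sqrt(11)/6 (F = -1/3 + ((-39 + 143) + (-24 - sqrt(-1 - 4 + (-4)**2)))/6 = -1/3 + (104 + (-24 - sqrt(-1 - 4 + 16)))/6 = -1/3 + (104 + (-24 - sqrt(11)))/6 = -1/3 + (80 - sqrt(11))/6 = -1/3 + (40/3 - sqrt(11)/6) = 13 - sqrt(11)/6 ≈ 12.447)
(8*(4 - 4) + F)**2 = (8*(4 - 4) + (13 - sqrt(11)/6))**2 = (8*0 + (13 - sqrt(11)/6))**2 = (0 + (13 - sqrt(11)/6))**2 = (13 - sqrt(11)/6)**2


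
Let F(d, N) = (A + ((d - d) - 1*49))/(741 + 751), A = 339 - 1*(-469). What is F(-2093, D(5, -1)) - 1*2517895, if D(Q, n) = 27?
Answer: -3756698581/1492 ≈ -2.5179e+6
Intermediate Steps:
A = 808 (A = 339 + 469 = 808)
F(d, N) = 759/1492 (F(d, N) = (808 + ((d - d) - 1*49))/(741 + 751) = (808 + (0 - 49))/1492 = (808 - 49)*(1/1492) = 759*(1/1492) = 759/1492)
F(-2093, D(5, -1)) - 1*2517895 = 759/1492 - 1*2517895 = 759/1492 - 2517895 = -3756698581/1492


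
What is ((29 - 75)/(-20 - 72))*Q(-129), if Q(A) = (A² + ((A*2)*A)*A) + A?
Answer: -2138433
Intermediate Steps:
Q(A) = A + A² + 2*A³ (Q(A) = (A² + ((2*A)*A)*A) + A = (A² + (2*A²)*A) + A = (A² + 2*A³) + A = A + A² + 2*A³)
((29 - 75)/(-20 - 72))*Q(-129) = ((29 - 75)/(-20 - 72))*(-129*(1 - 129 + 2*(-129)²)) = (-46/(-92))*(-129*(1 - 129 + 2*16641)) = (-46*(-1/92))*(-129*(1 - 129 + 33282)) = (-129*33154)/2 = (½)*(-4276866) = -2138433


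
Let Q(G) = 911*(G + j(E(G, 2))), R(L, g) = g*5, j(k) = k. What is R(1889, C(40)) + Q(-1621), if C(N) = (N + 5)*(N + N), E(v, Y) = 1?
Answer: -1457820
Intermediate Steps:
C(N) = 2*N*(5 + N) (C(N) = (5 + N)*(2*N) = 2*N*(5 + N))
R(L, g) = 5*g
Q(G) = 911 + 911*G (Q(G) = 911*(G + 1) = 911*(1 + G) = 911 + 911*G)
R(1889, C(40)) + Q(-1621) = 5*(2*40*(5 + 40)) + (911 + 911*(-1621)) = 5*(2*40*45) + (911 - 1476731) = 5*3600 - 1475820 = 18000 - 1475820 = -1457820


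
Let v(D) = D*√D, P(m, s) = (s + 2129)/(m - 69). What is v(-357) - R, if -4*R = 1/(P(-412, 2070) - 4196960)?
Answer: -37/621151372 - 357*I*√357 ≈ -5.9567e-8 - 6745.3*I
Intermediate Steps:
P(m, s) = (2129 + s)/(-69 + m)
v(D) = D^(3/2)
R = 37/621151372 (R = -1/(4*((2129 + 2070)/(-69 - 412) - 4196960)) = -1/(4*(4199/(-481) - 4196960)) = -1/(4*(-1/481*4199 - 4196960)) = -1/(4*(-323/37 - 4196960)) = -1/(4*(-155287843/37)) = -¼*(-37/155287843) = 37/621151372 ≈ 5.9567e-8)
v(-357) - R = (-357)^(3/2) - 1*37/621151372 = -357*I*√357 - 37/621151372 = -37/621151372 - 357*I*√357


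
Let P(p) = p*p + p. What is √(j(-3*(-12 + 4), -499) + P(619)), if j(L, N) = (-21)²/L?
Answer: √6140774/4 ≈ 619.51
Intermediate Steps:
P(p) = p + p² (P(p) = p² + p = p + p²)
j(L, N) = 441/L
√(j(-3*(-12 + 4), -499) + P(619)) = √(441/((-3*(-12 + 4))) + 619*(1 + 619)) = √(441/((-3*(-8))) + 619*620) = √(441/24 + 383780) = √(441*(1/24) + 383780) = √(147/8 + 383780) = √(3070387/8) = √6140774/4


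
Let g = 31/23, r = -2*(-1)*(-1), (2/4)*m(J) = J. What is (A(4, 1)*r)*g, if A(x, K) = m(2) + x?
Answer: -496/23 ≈ -21.565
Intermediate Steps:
m(J) = 2*J
A(x, K) = 4 + x (A(x, K) = 2*2 + x = 4 + x)
r = -2 (r = 2*(-1) = -2)
g = 31/23 (g = 31*(1/23) = 31/23 ≈ 1.3478)
(A(4, 1)*r)*g = ((4 + 4)*(-2))*(31/23) = (8*(-2))*(31/23) = -16*31/23 = -496/23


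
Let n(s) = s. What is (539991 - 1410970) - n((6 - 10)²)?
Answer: -870995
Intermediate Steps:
(539991 - 1410970) - n((6 - 10)²) = (539991 - 1410970) - (6 - 10)² = -870979 - 1*(-4)² = -870979 - 1*16 = -870979 - 16 = -870995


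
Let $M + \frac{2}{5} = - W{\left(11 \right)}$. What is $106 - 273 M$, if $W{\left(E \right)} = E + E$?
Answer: $\frac{31106}{5} \approx 6221.2$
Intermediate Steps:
$W{\left(E \right)} = 2 E$
$M = - \frac{112}{5}$ ($M = - \frac{2}{5} - 2 \cdot 11 = - \frac{2}{5} - 22 = - \frac{112}{5} \approx -22.4$)
$106 - 273 M = 106 - - \frac{30576}{5} = 106 + \frac{30576}{5} = \frac{31106}{5}$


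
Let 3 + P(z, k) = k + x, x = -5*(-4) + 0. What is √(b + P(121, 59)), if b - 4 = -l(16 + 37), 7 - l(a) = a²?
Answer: √2882 ≈ 53.684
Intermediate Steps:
x = 20 (x = 20 + 0 = 20)
P(z, k) = 17 + k (P(z, k) = -3 + (k + 20) = -3 + (20 + k) = 17 + k)
l(a) = 7 - a²
b = 2806 (b = 4 - (7 - (16 + 37)²) = 4 - (7 - 1*53²) = 4 - (7 - 1*2809) = 4 - (7 - 2809) = 4 - 1*(-2802) = 4 + 2802 = 2806)
√(b + P(121, 59)) = √(2806 + (17 + 59)) = √(2806 + 76) = √2882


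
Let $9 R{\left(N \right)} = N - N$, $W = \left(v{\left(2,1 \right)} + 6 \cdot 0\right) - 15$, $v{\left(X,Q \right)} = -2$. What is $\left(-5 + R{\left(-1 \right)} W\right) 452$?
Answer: $-2260$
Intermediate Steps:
$W = -17$ ($W = \left(-2 + 6 \cdot 0\right) - 15 = \left(-2 + 0\right) - 15 = -2 - 15 = -17$)
$R{\left(N \right)} = 0$ ($R{\left(N \right)} = \frac{N - N}{9} = \frac{1}{9} \cdot 0 = 0$)
$\left(-5 + R{\left(-1 \right)} W\right) 452 = \left(-5 + 0 \left(-17\right)\right) 452 = \left(-5 + 0\right) 452 = \left(-5\right) 452 = -2260$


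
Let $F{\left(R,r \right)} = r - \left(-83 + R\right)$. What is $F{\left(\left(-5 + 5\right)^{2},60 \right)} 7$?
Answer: $1001$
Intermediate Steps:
$F{\left(R,r \right)} = 83 + r - R$
$F{\left(\left(-5 + 5\right)^{2},60 \right)} 7 = \left(83 + 60 - \left(-5 + 5\right)^{2}\right) 7 = \left(83 + 60 - 0^{2}\right) 7 = \left(83 + 60 - 0\right) 7 = \left(83 + 60 + 0\right) 7 = 143 \cdot 7 = 1001$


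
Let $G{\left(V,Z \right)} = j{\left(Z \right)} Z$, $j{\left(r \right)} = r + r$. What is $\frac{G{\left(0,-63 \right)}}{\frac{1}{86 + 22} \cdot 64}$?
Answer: $\frac{107163}{8} \approx 13395.0$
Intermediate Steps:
$j{\left(r \right)} = 2 r$
$G{\left(V,Z \right)} = 2 Z^{2}$ ($G{\left(V,Z \right)} = 2 Z Z = 2 Z^{2}$)
$\frac{G{\left(0,-63 \right)}}{\frac{1}{86 + 22} \cdot 64} = \frac{2 \left(-63\right)^{2}}{\frac{1}{86 + 22} \cdot 64} = \frac{2 \cdot 3969}{\frac{1}{108} \cdot 64} = \frac{7938}{\frac{1}{108} \cdot 64} = \frac{7938}{\frac{16}{27}} = 7938 \cdot \frac{27}{16} = \frac{107163}{8}$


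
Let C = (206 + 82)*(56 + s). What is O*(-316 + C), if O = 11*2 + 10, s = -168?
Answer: -1042304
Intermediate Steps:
C = -32256 (C = (206 + 82)*(56 - 168) = 288*(-112) = -32256)
O = 32 (O = 22 + 10 = 32)
O*(-316 + C) = 32*(-316 - 32256) = 32*(-32572) = -1042304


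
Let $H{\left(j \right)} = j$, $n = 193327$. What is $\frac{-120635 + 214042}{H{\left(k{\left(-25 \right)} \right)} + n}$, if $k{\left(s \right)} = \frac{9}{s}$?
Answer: $\frac{2335175}{4833166} \approx 0.48316$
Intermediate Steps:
$\frac{-120635 + 214042}{H{\left(k{\left(-25 \right)} \right)} + n} = \frac{-120635 + 214042}{\frac{9}{-25} + 193327} = \frac{93407}{9 \left(- \frac{1}{25}\right) + 193327} = \frac{93407}{- \frac{9}{25} + 193327} = \frac{93407}{\frac{4833166}{25}} = 93407 \cdot \frac{25}{4833166} = \frac{2335175}{4833166}$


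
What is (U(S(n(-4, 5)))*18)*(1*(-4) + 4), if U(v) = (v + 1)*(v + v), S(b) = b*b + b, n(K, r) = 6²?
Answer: 0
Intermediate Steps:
n(K, r) = 36
S(b) = b + b² (S(b) = b² + b = b + b²)
U(v) = 2*v*(1 + v) (U(v) = (1 + v)*(2*v) = 2*v*(1 + v))
(U(S(n(-4, 5)))*18)*(1*(-4) + 4) = ((2*(36*(1 + 36))*(1 + 36*(1 + 36)))*18)*(1*(-4) + 4) = ((2*(36*37)*(1 + 36*37))*18)*(-4 + 4) = ((2*1332*(1 + 1332))*18)*0 = ((2*1332*1333)*18)*0 = (3551112*18)*0 = 63920016*0 = 0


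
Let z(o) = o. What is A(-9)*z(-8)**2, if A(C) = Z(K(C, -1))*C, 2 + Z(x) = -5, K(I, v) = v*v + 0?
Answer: 4032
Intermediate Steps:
K(I, v) = v**2 (K(I, v) = v**2 + 0 = v**2)
Z(x) = -7 (Z(x) = -2 - 5 = -7)
A(C) = -7*C
A(-9)*z(-8)**2 = -7*(-9)*(-8)**2 = 63*64 = 4032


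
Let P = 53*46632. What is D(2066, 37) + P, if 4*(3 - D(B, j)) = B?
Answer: 4941965/2 ≈ 2.4710e+6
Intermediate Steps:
P = 2471496
D(B, j) = 3 - B/4
D(2066, 37) + P = (3 - ¼*2066) + 2471496 = (3 - 1033/2) + 2471496 = -1027/2 + 2471496 = 4941965/2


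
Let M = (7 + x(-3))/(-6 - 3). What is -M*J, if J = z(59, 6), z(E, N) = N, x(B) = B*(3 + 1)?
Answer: -10/3 ≈ -3.3333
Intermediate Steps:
x(B) = 4*B (x(B) = B*4 = 4*B)
J = 6
M = 5/9 (M = (7 + 4*(-3))/(-6 - 3) = (7 - 12)/(-9) = -5*(-1/9) = 5/9 ≈ 0.55556)
-M*J = -5*6/9 = -1*10/3 = -10/3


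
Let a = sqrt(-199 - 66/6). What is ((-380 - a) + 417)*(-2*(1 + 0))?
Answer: -74 + 2*I*sqrt(210) ≈ -74.0 + 28.983*I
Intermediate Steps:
a = I*sqrt(210) (a = sqrt(-199 - 66*1/6) = sqrt(-199 - 11) = sqrt(-210) = I*sqrt(210) ≈ 14.491*I)
((-380 - a) + 417)*(-2*(1 + 0)) = ((-380 - I*sqrt(210)) + 417)*(-2*(1 + 0)) = ((-380 - I*sqrt(210)) + 417)*(-2*1) = (37 - I*sqrt(210))*(-2) = -74 + 2*I*sqrt(210)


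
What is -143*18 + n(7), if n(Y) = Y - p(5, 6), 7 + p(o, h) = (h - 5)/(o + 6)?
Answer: -28161/11 ≈ -2560.1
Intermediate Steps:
p(o, h) = -7 + (-5 + h)/(6 + o) (p(o, h) = -7 + (h - 5)/(o + 6) = -7 + (-5 + h)/(6 + o))
n(Y) = 76/11 + Y (n(Y) = Y - (-47 + 6 - 7*5)/(6 + 5) = Y - (-47 + 6 - 35)/11 = Y - (-76)/11 = Y - 1*(-76/11) = Y + 76/11 = 76/11 + Y)
-143*18 + n(7) = -143*18 + (76/11 + 7) = -2574 + 153/11 = -28161/11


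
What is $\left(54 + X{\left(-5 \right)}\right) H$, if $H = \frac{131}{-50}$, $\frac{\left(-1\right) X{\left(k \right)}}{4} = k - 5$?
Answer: $- \frac{6157}{25} \approx -246.28$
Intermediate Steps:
$X{\left(k \right)} = 20 - 4 k$ ($X{\left(k \right)} = - 4 \left(k - 5\right) = - 4 \left(-5 + k\right) = 20 - 4 k$)
$H = - \frac{131}{50}$ ($H = 131 \left(- \frac{1}{50}\right) = - \frac{131}{50} \approx -2.62$)
$\left(54 + X{\left(-5 \right)}\right) H = \left(54 + \left(20 - -20\right)\right) \left(- \frac{131}{50}\right) = \left(54 + \left(20 + 20\right)\right) \left(- \frac{131}{50}\right) = \left(54 + 40\right) \left(- \frac{131}{50}\right) = 94 \left(- \frac{131}{50}\right) = - \frac{6157}{25}$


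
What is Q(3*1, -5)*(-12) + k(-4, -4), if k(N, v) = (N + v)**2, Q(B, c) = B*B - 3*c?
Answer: -224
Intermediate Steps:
Q(B, c) = B**2 - 3*c
Q(3*1, -5)*(-12) + k(-4, -4) = ((3*1)**2 - 3*(-5))*(-12) + (-4 - 4)**2 = (3**2 + 15)*(-12) + (-8)**2 = (9 + 15)*(-12) + 64 = 24*(-12) + 64 = -288 + 64 = -224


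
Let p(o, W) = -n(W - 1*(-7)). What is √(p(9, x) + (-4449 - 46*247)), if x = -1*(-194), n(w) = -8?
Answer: I*√15803 ≈ 125.71*I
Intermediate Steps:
x = 194
p(o, W) = 8 (p(o, W) = -1*(-8) = 8)
√(p(9, x) + (-4449 - 46*247)) = √(8 + (-4449 - 46*247)) = √(8 + (-4449 - 1*11362)) = √(8 + (-4449 - 11362)) = √(8 - 15811) = √(-15803) = I*√15803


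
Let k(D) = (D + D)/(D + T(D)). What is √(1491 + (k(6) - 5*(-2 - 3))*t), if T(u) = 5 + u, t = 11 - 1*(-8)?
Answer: 5*√22882/17 ≈ 44.491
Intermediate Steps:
t = 19 (t = 11 + 8 = 19)
k(D) = 2*D/(5 + 2*D) (k(D) = (D + D)/(D + (5 + D)) = (2*D)/(5 + 2*D) = 2*D/(5 + 2*D))
√(1491 + (k(6) - 5*(-2 - 3))*t) = √(1491 + (2*6/(5 + 2*6) - 5*(-2 - 3))*19) = √(1491 + (2*6/(5 + 12) - 5*(-5))*19) = √(1491 + (2*6/17 + 25)*19) = √(1491 + (2*6*(1/17) + 25)*19) = √(1491 + (12/17 + 25)*19) = √(1491 + (437/17)*19) = √(1491 + 8303/17) = √(33650/17) = 5*√22882/17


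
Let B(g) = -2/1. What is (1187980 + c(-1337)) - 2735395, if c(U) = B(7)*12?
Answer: -1547439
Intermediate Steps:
B(g) = -2 (B(g) = -2*1 = -2)
c(U) = -24 (c(U) = -2*12 = -24)
(1187980 + c(-1337)) - 2735395 = (1187980 - 24) - 2735395 = 1187956 - 2735395 = -1547439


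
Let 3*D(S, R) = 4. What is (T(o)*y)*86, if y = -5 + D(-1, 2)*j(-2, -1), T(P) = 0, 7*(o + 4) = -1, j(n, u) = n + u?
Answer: 0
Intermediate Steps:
o = -29/7 (o = -4 + (⅐)*(-1) = -4 - ⅐ = -29/7 ≈ -4.1429)
D(S, R) = 4/3 (D(S, R) = (⅓)*4 = 4/3)
y = -9 (y = -5 + 4*(-2 - 1)/3 = -5 + (4/3)*(-3) = -5 - 4 = -9)
(T(o)*y)*86 = (0*(-9))*86 = 0*86 = 0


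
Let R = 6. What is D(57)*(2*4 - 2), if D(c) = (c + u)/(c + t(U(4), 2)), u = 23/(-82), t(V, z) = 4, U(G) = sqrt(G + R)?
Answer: 13953/2501 ≈ 5.5790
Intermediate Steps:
U(G) = sqrt(6 + G) (U(G) = sqrt(G + 6) = sqrt(6 + G))
u = -23/82 (u = 23*(-1/82) = -23/82 ≈ -0.28049)
D(c) = (-23/82 + c)/(4 + c) (D(c) = (c - 23/82)/(c + 4) = (-23/82 + c)/(4 + c))
D(57)*(2*4 - 2) = ((-23/82 + 57)/(4 + 57))*(2*4 - 2) = ((4651/82)/61)*(8 - 2) = ((1/61)*(4651/82))*6 = (4651/5002)*6 = 13953/2501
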